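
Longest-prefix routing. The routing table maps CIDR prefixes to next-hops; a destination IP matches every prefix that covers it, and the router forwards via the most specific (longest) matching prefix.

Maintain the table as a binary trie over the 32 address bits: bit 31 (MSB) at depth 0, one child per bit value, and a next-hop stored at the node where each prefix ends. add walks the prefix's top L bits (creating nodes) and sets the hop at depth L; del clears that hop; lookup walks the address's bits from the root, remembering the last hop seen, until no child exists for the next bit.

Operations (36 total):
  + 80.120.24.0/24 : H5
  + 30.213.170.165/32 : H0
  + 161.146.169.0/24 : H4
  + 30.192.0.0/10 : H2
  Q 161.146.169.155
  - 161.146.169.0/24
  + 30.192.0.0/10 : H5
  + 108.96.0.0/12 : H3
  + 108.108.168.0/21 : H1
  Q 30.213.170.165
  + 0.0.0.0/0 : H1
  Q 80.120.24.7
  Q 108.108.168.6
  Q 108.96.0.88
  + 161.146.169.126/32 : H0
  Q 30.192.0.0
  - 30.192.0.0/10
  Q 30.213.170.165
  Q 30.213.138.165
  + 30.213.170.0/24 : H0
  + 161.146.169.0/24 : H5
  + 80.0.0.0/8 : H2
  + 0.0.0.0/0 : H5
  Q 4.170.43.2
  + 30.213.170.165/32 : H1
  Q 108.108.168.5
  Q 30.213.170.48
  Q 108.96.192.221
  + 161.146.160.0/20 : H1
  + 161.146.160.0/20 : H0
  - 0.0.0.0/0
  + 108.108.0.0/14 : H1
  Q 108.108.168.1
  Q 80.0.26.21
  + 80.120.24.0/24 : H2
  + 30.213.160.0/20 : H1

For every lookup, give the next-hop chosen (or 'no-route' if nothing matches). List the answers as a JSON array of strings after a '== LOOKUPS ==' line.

Trace:
  add 80.120.24.0/24 -> H5 at depth 24
  add 30.213.170.165/32 -> H0 at depth 32
  add 161.146.169.0/24 -> H4 at depth 24
  add 30.192.0.0/10 -> H2 at depth 10
  ? 161.146.169.155  path d0:-→d1:-→d2:-→d3:-→d4:-→d5:-→d6:-→d7:-→d8:-→d9:-→d10:-→d11:-→d12:-→d13:-→d14:-→d15:-→d16:-→d17:-→d18:-→d19:-→d20:-→d21:-→d22:-→d23:-→d24:H4  best=H4
  del 161.146.169.0/24 (clear depth 24)
  add 30.192.0.0/10 -> H5 at depth 10
  add 108.96.0.0/12 -> H3 at depth 12
  add 108.108.168.0/21 -> H1 at depth 21
  ? 30.213.170.165  path d0:-→d1:-→d2:-→d3:-→d4:-→d5:-→d6:-→d7:-→d8:-→d9:-→d10:H5→d11:-→d12:-→d13:-→d14:-→d15:-→d16:-→d17:-→d18:-→d19:-→d20:-→d21:-→d22:-→d23:-→d24:-→d25:-→d26:-→d27:-→d28:-→d29:-→d30:-→d31:-→d32:H0  best=H0
  add 0.0.0.0/0 -> H1 at depth 0
  ? 80.120.24.7  path d0:H1→d1:-→d2:-→d3:-→d4:-→d5:-→d6:-→d7:-→d8:-→d9:-→d10:-→d11:-→d12:-→d13:-→d14:-→d15:-→d16:-→d17:-→d18:-→d19:-→d20:-→d21:-→d22:-→d23:-→d24:H5  best=H5
  ? 108.108.168.6  path d0:H1→d1:-→d2:-→d3:-→d4:-→d5:-→d6:-→d7:-→d8:-→d9:-→d10:-→d11:-→d12:H3→d13:-→d14:-→d15:-→d16:-→d17:-→d18:-→d19:-→d20:-→d21:H1  best=H1
  ? 108.96.0.88  path d0:H1→d1:-→d2:-→d3:-→d4:-→d5:-→d6:-→d7:-→d8:-→d9:-→d10:-→d11:-→d12:H3  best=H3
  add 161.146.169.126/32 -> H0 at depth 32
  ? 30.192.0.0  path d0:H1→d1:-→d2:-→d3:-→d4:-→d5:-→d6:-→d7:-→d8:-→d9:-→d10:H5→d11:-  best=H5
  del 30.192.0.0/10 (clear depth 10)
  ? 30.213.170.165  path d0:H1→d1:-→d2:-→d3:-→d4:-→d5:-→d6:-→d7:-→d8:-→d9:-→d10:-→d11:-→d12:-→d13:-→d14:-→d15:-→d16:-→d17:-→d18:-→d19:-→d20:-→d21:-→d22:-→d23:-→d24:-→d25:-→d26:-→d27:-→d28:-→d29:-→d30:-→d31:-→d32:H0  best=H0
  ? 30.213.138.165  path d0:H1→d1:-→d2:-→d3:-→d4:-→d5:-→d6:-→d7:-→d8:-→d9:-→d10:-→d11:-→d12:-→d13:-→d14:-→d15:-→d16:-→d17:-→d18:-  best=H1
  add 30.213.170.0/24 -> H0 at depth 24
  add 161.146.169.0/24 -> H5 at depth 24
  add 80.0.0.0/8 -> H2 at depth 8
  add 0.0.0.0/0 -> H5 at depth 0
  ? 4.170.43.2  path d0:H5→d1:-→d2:-→d3:-  best=H5
  add 30.213.170.165/32 -> H1 at depth 32
  ? 108.108.168.5  path d0:H5→d1:-→d2:-→d3:-→d4:-→d5:-→d6:-→d7:-→d8:-→d9:-→d10:-→d11:-→d12:H3→d13:-→d14:-→d15:-→d16:-→d17:-→d18:-→d19:-→d20:-→d21:H1  best=H1
  ? 30.213.170.48  path d0:H5→d1:-→d2:-→d3:-→d4:-→d5:-→d6:-→d7:-→d8:-→d9:-→d10:-→d11:-→d12:-→d13:-→d14:-→d15:-→d16:-→d17:-→d18:-→d19:-→d20:-→d21:-→d22:-→d23:-→d24:H0  best=H0
  ? 108.96.192.221  path d0:H5→d1:-→d2:-→d3:-→d4:-→d5:-→d6:-→d7:-→d8:-→d9:-→d10:-→d11:-→d12:H3  best=H3
  add 161.146.160.0/20 -> H1 at depth 20
  add 161.146.160.0/20 -> H0 at depth 20
  del 0.0.0.0/0 (clear depth 0)
  add 108.108.0.0/14 -> H1 at depth 14
  ? 108.108.168.1  path d0:-→d1:-→d2:-→d3:-→d4:-→d5:-→d6:-→d7:-→d8:-→d9:-→d10:-→d11:-→d12:H3→d13:-→d14:H1→d15:-→d16:-→d17:-→d18:-→d19:-→d20:-→d21:H1  best=H1
  ? 80.0.26.21  path d0:-→d1:-→d2:-→d3:-→d4:-→d5:-→d6:-→d7:-→d8:H2→d9:-  best=H2
  add 80.120.24.0/24 -> H2 at depth 24
  add 30.213.160.0/20 -> H1 at depth 20

== LOOKUPS ==
["H4","H0","H5","H1","H3","H5","H0","H1","H5","H1","H0","H3","H1","H2"]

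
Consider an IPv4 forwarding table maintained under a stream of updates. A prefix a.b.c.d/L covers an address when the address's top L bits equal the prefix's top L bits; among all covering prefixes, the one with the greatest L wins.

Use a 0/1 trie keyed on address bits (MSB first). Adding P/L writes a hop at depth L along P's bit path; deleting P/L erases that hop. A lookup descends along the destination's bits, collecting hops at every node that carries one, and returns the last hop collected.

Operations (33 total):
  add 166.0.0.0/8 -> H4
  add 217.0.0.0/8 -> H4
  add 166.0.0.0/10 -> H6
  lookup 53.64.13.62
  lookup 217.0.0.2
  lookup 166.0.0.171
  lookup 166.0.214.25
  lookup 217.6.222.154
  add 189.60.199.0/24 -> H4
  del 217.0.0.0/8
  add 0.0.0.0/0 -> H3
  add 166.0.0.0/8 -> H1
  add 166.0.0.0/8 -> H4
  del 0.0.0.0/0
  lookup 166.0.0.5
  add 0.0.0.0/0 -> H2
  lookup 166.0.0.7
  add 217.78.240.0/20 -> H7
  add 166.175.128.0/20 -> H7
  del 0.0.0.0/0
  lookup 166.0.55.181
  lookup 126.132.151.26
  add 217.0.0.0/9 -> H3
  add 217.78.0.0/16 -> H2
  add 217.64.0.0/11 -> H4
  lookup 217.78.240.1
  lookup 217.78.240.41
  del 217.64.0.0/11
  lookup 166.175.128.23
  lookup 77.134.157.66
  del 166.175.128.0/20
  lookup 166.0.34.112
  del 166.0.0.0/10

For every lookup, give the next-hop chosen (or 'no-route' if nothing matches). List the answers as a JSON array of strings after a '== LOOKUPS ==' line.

Process each operation:
  + 166.0.0.0/8 (H4) depth=8
  + 217.0.0.0/8 (H4) depth=8
  + 166.0.0.0/10 (H6) depth=10
  lookup 53.64.13.62: bits ε walk d0:- -> no-route
  lookup 217.0.0.2: bits 11011001 walk d0:-→d1:-→d2:-→d3:-→d4:-→d5:-→d6:-→d7:-→d8:H4 -> H4
  lookup 166.0.0.171: bits 1010011000 walk d0:-→d1:-→d2:-→d3:-→d4:-→d5:-→d6:-→d7:-→d8:H4→d9:-→d10:H6 -> H6
  lookup 166.0.214.25: bits 1010011000 walk d0:-→d1:-→d2:-→d3:-→d4:-→d5:-→d6:-→d7:-→d8:H4→d9:-→d10:H6 -> H6
  lookup 217.6.222.154: bits 11011001 walk d0:-→d1:-→d2:-→d3:-→d4:-→d5:-→d6:-→d7:-→d8:H4 -> H4
  + 189.60.199.0/24 (H4) depth=24
  del 217.0.0.0/8 (clear depth 8)
  + 0.0.0.0/0 (H3) depth=0
  + 166.0.0.0/8 (H1) depth=8
  + 166.0.0.0/8 (H4) depth=8
  del 0.0.0.0/0 (clear depth 0)
  lookup 166.0.0.5: bits 1010011000 walk d0:-→d1:-→d2:-→d3:-→d4:-→d5:-→d6:-→d7:-→d8:H4→d9:-→d10:H6 -> H6
  + 0.0.0.0/0 (H2) depth=0
  lookup 166.0.0.7: bits 1010011000 walk d0:H2→d1:-→d2:-→d3:-→d4:-→d5:-→d6:-→d7:-→d8:H4→d9:-→d10:H6 -> H6
  + 217.78.240.0/20 (H7) depth=20
  + 166.175.128.0/20 (H7) depth=20
  del 0.0.0.0/0 (clear depth 0)
  lookup 166.0.55.181: bits 1010011000 walk d0:-→d1:-→d2:-→d3:-→d4:-→d5:-→d6:-→d7:-→d8:H4→d9:-→d10:H6 -> H6
  lookup 126.132.151.26: bits ε walk d0:- -> no-route
  + 217.0.0.0/9 (H3) depth=9
  + 217.78.0.0/16 (H2) depth=16
  + 217.64.0.0/11 (H4) depth=11
  lookup 217.78.240.1: bits 11011001010011101111 walk d0:-→d1:-→d2:-→d3:-→d4:-→d5:-→d6:-→d7:-→d8:-→d9:H3→d10:-→d11:H4→d12:-→d13:-→d14:-→d15:-→d16:H2→d17:-→d18:-→d19:-→d20:H7 -> H7
  lookup 217.78.240.41: bits 11011001010011101111 walk d0:-→d1:-→d2:-→d3:-→d4:-→d5:-→d6:-→d7:-→d8:-→d9:H3→d10:-→d11:H4→d12:-→d13:-→d14:-→d15:-→d16:H2→d17:-→d18:-→d19:-→d20:H7 -> H7
  del 217.64.0.0/11 (clear depth 11)
  lookup 166.175.128.23: bits 10100110101011111000 walk d0:-→d1:-→d2:-→d3:-→d4:-→d5:-→d6:-→d7:-→d8:H4→d9:-→d10:-→d11:-→d12:-→d13:-→d14:-→d15:-→d16:-→d17:-→d18:-→d19:-→d20:H7 -> H7
  lookup 77.134.157.66: bits ε walk d0:- -> no-route
  del 166.175.128.0/20 (clear depth 20)
  lookup 166.0.34.112: bits 1010011000 walk d0:-→d1:-→d2:-→d3:-→d4:-→d5:-→d6:-→d7:-→d8:H4→d9:-→d10:H6 -> H6
  del 166.0.0.0/10 (clear depth 10)

== LOOKUPS ==
["no-route","H4","H6","H6","H4","H6","H6","H6","no-route","H7","H7","H7","no-route","H6"]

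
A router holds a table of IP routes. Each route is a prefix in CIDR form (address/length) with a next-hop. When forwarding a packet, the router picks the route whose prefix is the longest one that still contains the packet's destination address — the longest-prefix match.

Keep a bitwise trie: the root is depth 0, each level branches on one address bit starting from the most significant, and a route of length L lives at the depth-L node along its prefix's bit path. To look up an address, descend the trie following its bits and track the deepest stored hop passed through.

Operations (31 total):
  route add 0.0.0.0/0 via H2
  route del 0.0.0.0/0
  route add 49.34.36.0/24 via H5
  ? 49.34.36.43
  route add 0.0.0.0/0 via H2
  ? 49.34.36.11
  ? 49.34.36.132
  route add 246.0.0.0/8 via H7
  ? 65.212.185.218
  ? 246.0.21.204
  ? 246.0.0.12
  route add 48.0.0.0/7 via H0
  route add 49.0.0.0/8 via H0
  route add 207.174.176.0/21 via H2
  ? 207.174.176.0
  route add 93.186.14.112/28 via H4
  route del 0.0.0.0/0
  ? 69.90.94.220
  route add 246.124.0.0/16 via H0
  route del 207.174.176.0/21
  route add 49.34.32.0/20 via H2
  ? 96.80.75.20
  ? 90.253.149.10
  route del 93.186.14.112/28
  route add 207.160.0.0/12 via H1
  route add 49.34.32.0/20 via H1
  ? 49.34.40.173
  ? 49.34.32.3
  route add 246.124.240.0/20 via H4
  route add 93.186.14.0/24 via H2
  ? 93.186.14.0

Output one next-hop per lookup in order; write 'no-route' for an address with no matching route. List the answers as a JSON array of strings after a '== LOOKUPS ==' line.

Apply in order:
  + 0.0.0.0/0 (H2) depth=0
  del 0.0.0.0/0 (clear depth 0)
  + 49.34.36.0/24 (H5) depth=24
  ? 49.34.36.43  path d0:-→d1:-→d2:-→d3:-→d4:-→d5:-→d6:-→d7:-→d8:-→d9:-→d10:-→d11:-→d12:-→d13:-→d14:-→d15:-→d16:-→d17:-→d18:-→d19:-→d20:-→d21:-→d22:-→d23:-→d24:H5  best=H5
  + 0.0.0.0/0 (H2) depth=0
  ? 49.34.36.11  path d0:H2→d1:-→d2:-→d3:-→d4:-→d5:-→d6:-→d7:-→d8:-→d9:-→d10:-→d11:-→d12:-→d13:-→d14:-→d15:-→d16:-→d17:-→d18:-→d19:-→d20:-→d21:-→d22:-→d23:-→d24:H5  best=H5
  ? 49.34.36.132  path d0:H2→d1:-→d2:-→d3:-→d4:-→d5:-→d6:-→d7:-→d8:-→d9:-→d10:-→d11:-→d12:-→d13:-→d14:-→d15:-→d16:-→d17:-→d18:-→d19:-→d20:-→d21:-→d22:-→d23:-→d24:H5  best=H5
  + 246.0.0.0/8 (H7) depth=8
  ? 65.212.185.218  path d0:H2→d1:-  best=H2
  ? 246.0.21.204  path d0:H2→d1:-→d2:-→d3:-→d4:-→d5:-→d6:-→d7:-→d8:H7  best=H7
  ? 246.0.0.12  path d0:H2→d1:-→d2:-→d3:-→d4:-→d5:-→d6:-→d7:-→d8:H7  best=H7
  + 48.0.0.0/7 (H0) depth=7
  + 49.0.0.0/8 (H0) depth=8
  + 207.174.176.0/21 (H2) depth=21
  ? 207.174.176.0  path d0:H2→d1:-→d2:-→d3:-→d4:-→d5:-→d6:-→d7:-→d8:-→d9:-→d10:-→d11:-→d12:-→d13:-→d14:-→d15:-→d16:-→d17:-→d18:-→d19:-→d20:-→d21:H2  best=H2
  + 93.186.14.112/28 (H4) depth=28
  del 0.0.0.0/0 (clear depth 0)
  ? 69.90.94.220  path d0:-→d1:-→d2:-→d3:-  best=no-route
  + 246.124.0.0/16 (H0) depth=16
  del 207.174.176.0/21 (clear depth 21)
  + 49.34.32.0/20 (H2) depth=20
  ? 96.80.75.20  path d0:-→d1:-→d2:-  best=no-route
  ? 90.253.149.10  path d0:-→d1:-→d2:-→d3:-→d4:-→d5:-  best=no-route
  del 93.186.14.112/28 (clear depth 28)
  + 207.160.0.0/12 (H1) depth=12
  + 49.34.32.0/20 (H1) depth=20
  ? 49.34.40.173  path d0:-→d1:-→d2:-→d3:-→d4:-→d5:-→d6:-→d7:H0→d8:H0→d9:-→d10:-→d11:-→d12:-→d13:-→d14:-→d15:-→d16:-→d17:-→d18:-→d19:-→d20:H1  best=H1
  ? 49.34.32.3  path d0:-→d1:-→d2:-→d3:-→d4:-→d5:-→d6:-→d7:H0→d8:H0→d9:-→d10:-→d11:-→d12:-→d13:-→d14:-→d15:-→d16:-→d17:-→d18:-→d19:-→d20:H1→d21:-  best=H1
  + 246.124.240.0/20 (H4) depth=20
  + 93.186.14.0/24 (H2) depth=24
  ? 93.186.14.0  path d0:-→d1:-→d2:-→d3:-→d4:-→d5:-→d6:-→d7:-→d8:-→d9:-→d10:-→d11:-→d12:-→d13:-→d14:-→d15:-→d16:-→d17:-→d18:-→d19:-→d20:-→d21:-→d22:-→d23:-→d24:H2→d25:-  best=H2

== LOOKUPS ==
["H5","H5","H5","H2","H7","H7","H2","no-route","no-route","no-route","H1","H1","H2"]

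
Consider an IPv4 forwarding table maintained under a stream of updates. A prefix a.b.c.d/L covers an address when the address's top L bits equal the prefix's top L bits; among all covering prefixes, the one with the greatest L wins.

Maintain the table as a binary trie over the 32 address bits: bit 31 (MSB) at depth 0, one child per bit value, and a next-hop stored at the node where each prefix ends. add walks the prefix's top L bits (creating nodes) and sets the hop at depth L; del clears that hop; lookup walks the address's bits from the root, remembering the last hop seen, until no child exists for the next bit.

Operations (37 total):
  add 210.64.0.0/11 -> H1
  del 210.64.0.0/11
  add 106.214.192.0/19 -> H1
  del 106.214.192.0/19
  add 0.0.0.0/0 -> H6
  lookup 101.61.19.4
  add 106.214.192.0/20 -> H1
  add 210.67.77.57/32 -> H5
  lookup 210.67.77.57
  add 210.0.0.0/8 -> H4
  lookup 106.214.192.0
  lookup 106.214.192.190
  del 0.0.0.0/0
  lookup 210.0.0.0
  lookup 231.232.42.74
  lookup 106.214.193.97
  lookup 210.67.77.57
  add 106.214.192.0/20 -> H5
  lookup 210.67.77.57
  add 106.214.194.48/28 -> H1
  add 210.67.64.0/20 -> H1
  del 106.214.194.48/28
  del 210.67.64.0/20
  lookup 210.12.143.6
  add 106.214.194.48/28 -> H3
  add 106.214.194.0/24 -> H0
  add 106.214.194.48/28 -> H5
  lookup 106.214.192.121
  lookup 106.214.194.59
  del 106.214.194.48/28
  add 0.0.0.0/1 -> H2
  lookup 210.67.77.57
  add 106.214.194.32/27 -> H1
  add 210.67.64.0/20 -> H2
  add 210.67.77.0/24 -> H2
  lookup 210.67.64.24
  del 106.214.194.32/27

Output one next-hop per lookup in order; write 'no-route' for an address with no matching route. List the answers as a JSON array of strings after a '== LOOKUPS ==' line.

Apply in order:
  add 210.64.0.0/11 -> H1 at depth 11
  - 210.64.0.0/11 clear@11
  add 106.214.192.0/19 -> H1 at depth 19
  - 106.214.192.0/19 clear@19
  add 0.0.0.0/0 -> H6 at depth 0
  ? 101.61.19.4  path d0:H6→d1:-→d2:-→d3:-→d4:-  best=H6
  add 106.214.192.0/20 -> H1 at depth 20
  add 210.67.77.57/32 -> H5 at depth 32
  ? 210.67.77.57  path d0:H6→d1:-→d2:-→d3:-→d4:-→d5:-→d6:-→d7:-→d8:-→d9:-→d10:-→d11:-→d12:-→d13:-→d14:-→d15:-→d16:-→d17:-→d18:-→d19:-→d20:-→d21:-→d22:-→d23:-→d24:-→d25:-→d26:-→d27:-→d28:-→d29:-→d30:-→d31:-→d32:H5  best=H5
  add 210.0.0.0/8 -> H4 at depth 8
  ? 106.214.192.0  path d0:H6→d1:-→d2:-→d3:-→d4:-→d5:-→d6:-→d7:-→d8:-→d9:-→d10:-→d11:-→d12:-→d13:-→d14:-→d15:-→d16:-→d17:-→d18:-→d19:-→d20:H1  best=H1
  ? 106.214.192.190  path d0:H6→d1:-→d2:-→d3:-→d4:-→d5:-→d6:-→d7:-→d8:-→d9:-→d10:-→d11:-→d12:-→d13:-→d14:-→d15:-→d16:-→d17:-→d18:-→d19:-→d20:H1  best=H1
  - 0.0.0.0/0 clear@0
  ? 210.0.0.0  path d0:-→d1:-→d2:-→d3:-→d4:-→d5:-→d6:-→d7:-→d8:H4→d9:-  best=H4
  ? 231.232.42.74  path d0:-→d1:-→d2:-  best=no-route
  ? 106.214.193.97  path d0:-→d1:-→d2:-→d3:-→d4:-→d5:-→d6:-→d7:-→d8:-→d9:-→d10:-→d11:-→d12:-→d13:-→d14:-→d15:-→d16:-→d17:-→d18:-→d19:-→d20:H1  best=H1
  ? 210.67.77.57  path d0:-→d1:-→d2:-→d3:-→d4:-→d5:-→d6:-→d7:-→d8:H4→d9:-→d10:-→d11:-→d12:-→d13:-→d14:-→d15:-→d16:-→d17:-→d18:-→d19:-→d20:-→d21:-→d22:-→d23:-→d24:-→d25:-→d26:-→d27:-→d28:-→d29:-→d30:-→d31:-→d32:H5  best=H5
  add 106.214.192.0/20 -> H5 at depth 20
  ? 210.67.77.57  path d0:-→d1:-→d2:-→d3:-→d4:-→d5:-→d6:-→d7:-→d8:H4→d9:-→d10:-→d11:-→d12:-→d13:-→d14:-→d15:-→d16:-→d17:-→d18:-→d19:-→d20:-→d21:-→d22:-→d23:-→d24:-→d25:-→d26:-→d27:-→d28:-→d29:-→d30:-→d31:-→d32:H5  best=H5
  add 106.214.194.48/28 -> H1 at depth 28
  add 210.67.64.0/20 -> H1 at depth 20
  - 106.214.194.48/28 clear@28
  - 210.67.64.0/20 clear@20
  ? 210.12.143.6  path d0:-→d1:-→d2:-→d3:-→d4:-→d5:-→d6:-→d7:-→d8:H4→d9:-  best=H4
  add 106.214.194.48/28 -> H3 at depth 28
  add 106.214.194.0/24 -> H0 at depth 24
  add 106.214.194.48/28 -> H5 at depth 28
  ? 106.214.192.121  path d0:-→d1:-→d2:-→d3:-→d4:-→d5:-→d6:-→d7:-→d8:-→d9:-→d10:-→d11:-→d12:-→d13:-→d14:-→d15:-→d16:-→d17:-→d18:-→d19:-→d20:H5→d21:-→d22:-  best=H5
  ? 106.214.194.59  path d0:-→d1:-→d2:-→d3:-→d4:-→d5:-→d6:-→d7:-→d8:-→d9:-→d10:-→d11:-→d12:-→d13:-→d14:-→d15:-→d16:-→d17:-→d18:-→d19:-→d20:H5→d21:-→d22:-→d23:-→d24:H0→d25:-→d26:-→d27:-→d28:H5  best=H5
  - 106.214.194.48/28 clear@28
  add 0.0.0.0/1 -> H2 at depth 1
  ? 210.67.77.57  path d0:-→d1:-→d2:-→d3:-→d4:-→d5:-→d6:-→d7:-→d8:H4→d9:-→d10:-→d11:-→d12:-→d13:-→d14:-→d15:-→d16:-→d17:-→d18:-→d19:-→d20:-→d21:-→d22:-→d23:-→d24:-→d25:-→d26:-→d27:-→d28:-→d29:-→d30:-→d31:-→d32:H5  best=H5
  add 106.214.194.32/27 -> H1 at depth 27
  add 210.67.64.0/20 -> H2 at depth 20
  add 210.67.77.0/24 -> H2 at depth 24
  ? 210.67.64.24  path d0:-→d1:-→d2:-→d3:-→d4:-→d5:-→d6:-→d7:-→d8:H4→d9:-→d10:-→d11:-→d12:-→d13:-→d14:-→d15:-→d16:-→d17:-→d18:-→d19:-→d20:H2  best=H2
  - 106.214.194.32/27 clear@27

== LOOKUPS ==
["H6","H5","H1","H1","H4","no-route","H1","H5","H5","H4","H5","H5","H5","H2"]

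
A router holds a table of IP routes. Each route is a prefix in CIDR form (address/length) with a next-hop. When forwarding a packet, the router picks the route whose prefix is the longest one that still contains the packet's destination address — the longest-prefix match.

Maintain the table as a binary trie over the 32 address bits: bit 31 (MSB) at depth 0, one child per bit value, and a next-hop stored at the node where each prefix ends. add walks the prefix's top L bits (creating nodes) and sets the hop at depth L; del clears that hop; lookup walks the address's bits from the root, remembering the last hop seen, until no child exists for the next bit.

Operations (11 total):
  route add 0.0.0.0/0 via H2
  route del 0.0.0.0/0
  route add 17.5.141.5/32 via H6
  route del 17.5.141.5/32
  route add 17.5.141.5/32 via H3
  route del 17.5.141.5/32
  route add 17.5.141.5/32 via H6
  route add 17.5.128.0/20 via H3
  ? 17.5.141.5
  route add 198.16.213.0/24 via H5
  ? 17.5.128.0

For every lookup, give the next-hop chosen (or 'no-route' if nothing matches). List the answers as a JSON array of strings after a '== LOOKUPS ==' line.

Process each operation:
  + 0.0.0.0/0 (H2) depth=0
  - 0.0.0.0/0 clear@0
  + 17.5.141.5/32 (H6) depth=32
  - 17.5.141.5/32 clear@32
  + 17.5.141.5/32 (H3) depth=32
  - 17.5.141.5/32 clear@32
  + 17.5.141.5/32 (H6) depth=32
  + 17.5.128.0/20 (H3) depth=20
  Q 17.5.141.5: descend 00010001000001011000110100000101 ; hops seen [H3,H6] ; pick H6
  + 198.16.213.0/24 (H5) depth=24
  Q 17.5.128.0: descend 00010001000001011000 ; hops seen [H3] ; pick H3

== LOOKUPS ==
["H6","H3"]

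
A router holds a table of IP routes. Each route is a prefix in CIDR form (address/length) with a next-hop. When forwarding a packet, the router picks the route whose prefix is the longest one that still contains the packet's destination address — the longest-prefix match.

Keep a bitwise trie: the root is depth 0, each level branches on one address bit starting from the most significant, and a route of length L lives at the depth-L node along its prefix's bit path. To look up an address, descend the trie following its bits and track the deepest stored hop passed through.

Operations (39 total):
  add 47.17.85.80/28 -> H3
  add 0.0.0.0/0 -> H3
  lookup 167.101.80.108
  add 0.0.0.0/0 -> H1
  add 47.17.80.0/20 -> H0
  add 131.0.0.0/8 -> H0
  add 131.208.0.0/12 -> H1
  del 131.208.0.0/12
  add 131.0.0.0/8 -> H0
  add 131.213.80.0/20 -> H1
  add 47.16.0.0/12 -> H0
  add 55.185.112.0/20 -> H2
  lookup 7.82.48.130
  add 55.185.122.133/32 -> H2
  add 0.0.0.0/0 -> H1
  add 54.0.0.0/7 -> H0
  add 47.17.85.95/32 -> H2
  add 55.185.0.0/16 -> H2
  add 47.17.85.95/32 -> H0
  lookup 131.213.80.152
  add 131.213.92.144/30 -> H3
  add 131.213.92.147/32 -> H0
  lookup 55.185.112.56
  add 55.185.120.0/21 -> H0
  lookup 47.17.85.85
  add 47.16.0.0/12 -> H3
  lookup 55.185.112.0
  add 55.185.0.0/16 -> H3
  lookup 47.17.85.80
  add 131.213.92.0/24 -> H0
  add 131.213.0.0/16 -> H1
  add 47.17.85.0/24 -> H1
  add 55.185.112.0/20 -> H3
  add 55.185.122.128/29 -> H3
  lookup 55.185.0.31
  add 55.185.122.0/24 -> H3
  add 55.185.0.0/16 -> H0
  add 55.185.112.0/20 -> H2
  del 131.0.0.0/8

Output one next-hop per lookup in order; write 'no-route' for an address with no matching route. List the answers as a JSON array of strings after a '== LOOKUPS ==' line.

Process each operation:
  + 47.17.85.80/28 (H3) depth=28
  + 0.0.0.0/0 (H3) depth=0
  Q 167.101.80.108: descend ε ; hops seen [H3] ; pick H3
  + 0.0.0.0/0 (H1) depth=0
  + 47.17.80.0/20 (H0) depth=20
  + 131.0.0.0/8 (H0) depth=8
  + 131.208.0.0/12 (H1) depth=12
  - 131.208.0.0/12 clear@12
  + 131.0.0.0/8 (H0) depth=8
  + 131.213.80.0/20 (H1) depth=20
  + 47.16.0.0/12 (H0) depth=12
  + 55.185.112.0/20 (H2) depth=20
  Q 7.82.48.130: descend 00 ; hops seen [H1] ; pick H1
  + 55.185.122.133/32 (H2) depth=32
  + 0.0.0.0/0 (H1) depth=0
  + 54.0.0.0/7 (H0) depth=7
  + 47.17.85.95/32 (H2) depth=32
  + 55.185.0.0/16 (H2) depth=16
  + 47.17.85.95/32 (H0) depth=32
  Q 131.213.80.152: descend 10000011110101010101 ; hops seen [H1,H0,H1] ; pick H1
  + 131.213.92.144/30 (H3) depth=30
  + 131.213.92.147/32 (H0) depth=32
  Q 55.185.112.56: descend 00110111101110010111 ; hops seen [H1,H0,H2,H2] ; pick H2
  + 55.185.120.0/21 (H0) depth=21
  Q 47.17.85.85: descend 0010111100010001010101010101 ; hops seen [H1,H0,H0,H3] ; pick H3
  + 47.16.0.0/12 (H3) depth=12
  Q 55.185.112.0: descend 00110111101110010111 ; hops seen [H1,H0,H2,H2] ; pick H2
  + 55.185.0.0/16 (H3) depth=16
  Q 47.17.85.80: descend 0010111100010001010101010101 ; hops seen [H1,H3,H0,H3] ; pick H3
  + 131.213.92.0/24 (H0) depth=24
  + 131.213.0.0/16 (H1) depth=16
  + 47.17.85.0/24 (H1) depth=24
  + 55.185.112.0/20 (H3) depth=20
  + 55.185.122.128/29 (H3) depth=29
  Q 55.185.0.31: descend 00110111101110010 ; hops seen [H1,H0,H3] ; pick H3
  + 55.185.122.0/24 (H3) depth=24
  + 55.185.0.0/16 (H0) depth=16
  + 55.185.112.0/20 (H2) depth=20
  - 131.0.0.0/8 clear@8

== LOOKUPS ==
["H3","H1","H1","H2","H3","H2","H3","H3"]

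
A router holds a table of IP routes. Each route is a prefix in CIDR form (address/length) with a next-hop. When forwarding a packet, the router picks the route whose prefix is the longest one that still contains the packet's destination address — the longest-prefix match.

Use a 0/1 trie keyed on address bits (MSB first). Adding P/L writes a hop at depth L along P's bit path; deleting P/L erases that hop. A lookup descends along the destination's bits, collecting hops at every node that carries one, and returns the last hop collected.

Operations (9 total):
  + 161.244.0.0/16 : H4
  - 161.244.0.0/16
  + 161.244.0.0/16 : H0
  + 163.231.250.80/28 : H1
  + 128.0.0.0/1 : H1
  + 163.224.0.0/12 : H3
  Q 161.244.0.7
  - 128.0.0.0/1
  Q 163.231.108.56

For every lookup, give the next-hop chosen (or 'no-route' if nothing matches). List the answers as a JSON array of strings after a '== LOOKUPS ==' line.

Apply in order:
  add 161.244.0.0/16 -> H4 at depth 16
  - 161.244.0.0/16 clear@16
  add 161.244.0.0/16 -> H0 at depth 16
  add 163.231.250.80/28 -> H1 at depth 28
  add 128.0.0.0/1 -> H1 at depth 1
  add 163.224.0.0/12 -> H3 at depth 12
  lookup 161.244.0.7: bits 1010000111110100 walk d0:-→d1:H1→d2:-→d3:-→d4:-→d5:-→d6:-→d7:-→d8:-→d9:-→d10:-→d11:-→d12:-→d13:-→d14:-→d15:-→d16:H0 -> H0
  - 128.0.0.0/1 clear@1
  lookup 163.231.108.56: bits 1010001111100111 walk d0:-→d1:-→d2:-→d3:-→d4:-→d5:-→d6:-→d7:-→d8:-→d9:-→d10:-→d11:-→d12:H3→d13:-→d14:-→d15:-→d16:- -> H3

== LOOKUPS ==
["H0","H3"]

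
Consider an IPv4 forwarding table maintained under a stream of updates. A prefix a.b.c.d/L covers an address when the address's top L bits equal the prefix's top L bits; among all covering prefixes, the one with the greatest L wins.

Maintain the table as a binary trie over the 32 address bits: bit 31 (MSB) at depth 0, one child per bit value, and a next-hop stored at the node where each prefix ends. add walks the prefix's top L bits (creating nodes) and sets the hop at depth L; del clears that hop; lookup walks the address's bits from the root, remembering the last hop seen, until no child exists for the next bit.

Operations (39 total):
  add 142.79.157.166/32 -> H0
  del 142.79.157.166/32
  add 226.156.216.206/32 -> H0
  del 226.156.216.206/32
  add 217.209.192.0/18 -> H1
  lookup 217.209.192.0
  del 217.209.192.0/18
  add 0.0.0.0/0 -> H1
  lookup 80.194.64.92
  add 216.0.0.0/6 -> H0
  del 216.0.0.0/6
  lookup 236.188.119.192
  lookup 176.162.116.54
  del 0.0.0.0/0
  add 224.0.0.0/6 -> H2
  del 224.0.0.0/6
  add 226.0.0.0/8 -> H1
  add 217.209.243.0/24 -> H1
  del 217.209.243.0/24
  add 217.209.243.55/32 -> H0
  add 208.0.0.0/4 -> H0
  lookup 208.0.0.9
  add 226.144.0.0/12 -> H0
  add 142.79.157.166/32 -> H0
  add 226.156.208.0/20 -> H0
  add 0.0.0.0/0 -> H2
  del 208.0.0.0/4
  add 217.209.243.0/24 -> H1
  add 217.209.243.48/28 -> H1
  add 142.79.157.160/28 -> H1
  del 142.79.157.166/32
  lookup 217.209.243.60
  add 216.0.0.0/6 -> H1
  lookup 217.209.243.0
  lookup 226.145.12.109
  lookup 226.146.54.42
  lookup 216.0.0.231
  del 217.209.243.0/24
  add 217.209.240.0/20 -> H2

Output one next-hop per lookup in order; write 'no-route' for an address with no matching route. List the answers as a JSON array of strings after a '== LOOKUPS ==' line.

Apply in order:
  + 142.79.157.166/32 (H0) depth=32
  del 142.79.157.166/32 (clear depth 32)
  + 226.156.216.206/32 (H0) depth=32
  del 226.156.216.206/32 (clear depth 32)
  + 217.209.192.0/18 (H1) depth=18
  lookup 217.209.192.0: bits 110110011101000111 walk d0:-→d1:-→d2:-→d3:-→d4:-→d5:-→d6:-→d7:-→d8:-→d9:-→d10:-→d11:-→d12:-→d13:-→d14:-→d15:-→d16:-→d17:-→d18:H1 -> H1
  del 217.209.192.0/18 (clear depth 18)
  + 0.0.0.0/0 (H1) depth=0
  lookup 80.194.64.92: bits ε walk d0:H1 -> H1
  + 216.0.0.0/6 (H0) depth=6
  del 216.0.0.0/6 (clear depth 6)
  lookup 236.188.119.192: bits 1110 walk d0:H1→d1:-→d2:-→d3:-→d4:- -> H1
  lookup 176.162.116.54: bits 10 walk d0:H1→d1:-→d2:- -> H1
  del 0.0.0.0/0 (clear depth 0)
  + 224.0.0.0/6 (H2) depth=6
  del 224.0.0.0/6 (clear depth 6)
  + 226.0.0.0/8 (H1) depth=8
  + 217.209.243.0/24 (H1) depth=24
  del 217.209.243.0/24 (clear depth 24)
  + 217.209.243.55/32 (H0) depth=32
  + 208.0.0.0/4 (H0) depth=4
  lookup 208.0.0.9: bits 1101 walk d0:-→d1:-→d2:-→d3:-→d4:H0 -> H0
  + 226.144.0.0/12 (H0) depth=12
  + 142.79.157.166/32 (H0) depth=32
  + 226.156.208.0/20 (H0) depth=20
  + 0.0.0.0/0 (H2) depth=0
  del 208.0.0.0/4 (clear depth 4)
  + 217.209.243.0/24 (H1) depth=24
  + 217.209.243.48/28 (H1) depth=28
  + 142.79.157.160/28 (H1) depth=28
  del 142.79.157.166/32 (clear depth 32)
  lookup 217.209.243.60: bits 1101100111010001111100110011 walk d0:H2→d1:-→d2:-→d3:-→d4:-→d5:-→d6:-→d7:-→d8:-→d9:-→d10:-→d11:-→d12:-→d13:-→d14:-→d15:-→d16:-→d17:-→d18:-→d19:-→d20:-→d21:-→d22:-→d23:-→d24:H1→d25:-→d26:-→d27:-→d28:H1 -> H1
  + 216.0.0.0/6 (H1) depth=6
  lookup 217.209.243.0: bits 11011001110100011111001100 walk d0:H2→d1:-→d2:-→d3:-→d4:-→d5:-→d6:H1→d7:-→d8:-→d9:-→d10:-→d11:-→d12:-→d13:-→d14:-→d15:-→d16:-→d17:-→d18:-→d19:-→d20:-→d21:-→d22:-→d23:-→d24:H1→d25:-→d26:- -> H1
  lookup 226.145.12.109: bits 111000101001 walk d0:H2→d1:-→d2:-→d3:-→d4:-→d5:-→d6:-→d7:-→d8:H1→d9:-→d10:-→d11:-→d12:H0 -> H0
  lookup 226.146.54.42: bits 111000101001 walk d0:H2→d1:-→d2:-→d3:-→d4:-→d5:-→d6:-→d7:-→d8:H1→d9:-→d10:-→d11:-→d12:H0 -> H0
  lookup 216.0.0.231: bits 1101100 walk d0:H2→d1:-→d2:-→d3:-→d4:-→d5:-→d6:H1→d7:- -> H1
  del 217.209.243.0/24 (clear depth 24)
  + 217.209.240.0/20 (H2) depth=20

== LOOKUPS ==
["H1","H1","H1","H1","H0","H1","H1","H0","H0","H1"]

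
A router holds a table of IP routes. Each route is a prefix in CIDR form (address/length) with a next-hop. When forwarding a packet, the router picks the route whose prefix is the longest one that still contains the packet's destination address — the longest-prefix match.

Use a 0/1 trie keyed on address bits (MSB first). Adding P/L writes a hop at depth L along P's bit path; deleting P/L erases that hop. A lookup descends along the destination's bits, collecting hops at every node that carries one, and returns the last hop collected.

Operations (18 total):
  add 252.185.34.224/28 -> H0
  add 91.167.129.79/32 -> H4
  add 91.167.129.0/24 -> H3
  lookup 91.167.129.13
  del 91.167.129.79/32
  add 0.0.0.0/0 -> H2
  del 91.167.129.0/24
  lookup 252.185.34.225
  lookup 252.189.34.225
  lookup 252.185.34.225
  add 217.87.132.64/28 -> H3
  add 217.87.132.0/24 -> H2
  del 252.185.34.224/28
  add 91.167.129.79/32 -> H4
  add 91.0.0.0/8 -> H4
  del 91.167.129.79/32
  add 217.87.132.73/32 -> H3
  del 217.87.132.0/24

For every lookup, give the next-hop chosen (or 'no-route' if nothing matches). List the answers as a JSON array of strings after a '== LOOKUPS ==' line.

Apply in order:
  + 252.185.34.224/28 (H0) depth=28
  + 91.167.129.79/32 (H4) depth=32
  + 91.167.129.0/24 (H3) depth=24
  ? 91.167.129.13  path d0:-→d1:-→d2:-→d3:-→d4:-→d5:-→d6:-→d7:-→d8:-→d9:-→d10:-→d11:-→d12:-→d13:-→d14:-→d15:-→d16:-→d17:-→d18:-→d19:-→d20:-→d21:-→d22:-→d23:-→d24:H3→d25:-  best=H3
  - 91.167.129.79/32 clear@32
  + 0.0.0.0/0 (H2) depth=0
  - 91.167.129.0/24 clear@24
  ? 252.185.34.225  path d0:H2→d1:-→d2:-→d3:-→d4:-→d5:-→d6:-→d7:-→d8:-→d9:-→d10:-→d11:-→d12:-→d13:-→d14:-→d15:-→d16:-→d17:-→d18:-→d19:-→d20:-→d21:-→d22:-→d23:-→d24:-→d25:-→d26:-→d27:-→d28:H0  best=H0
  ? 252.189.34.225  path d0:H2→d1:-→d2:-→d3:-→d4:-→d5:-→d6:-→d7:-→d8:-→d9:-→d10:-→d11:-→d12:-→d13:-  best=H2
  ? 252.185.34.225  path d0:H2→d1:-→d2:-→d3:-→d4:-→d5:-→d6:-→d7:-→d8:-→d9:-→d10:-→d11:-→d12:-→d13:-→d14:-→d15:-→d16:-→d17:-→d18:-→d19:-→d20:-→d21:-→d22:-→d23:-→d24:-→d25:-→d26:-→d27:-→d28:H0  best=H0
  + 217.87.132.64/28 (H3) depth=28
  + 217.87.132.0/24 (H2) depth=24
  - 252.185.34.224/28 clear@28
  + 91.167.129.79/32 (H4) depth=32
  + 91.0.0.0/8 (H4) depth=8
  - 91.167.129.79/32 clear@32
  + 217.87.132.73/32 (H3) depth=32
  - 217.87.132.0/24 clear@24

== LOOKUPS ==
["H3","H0","H2","H0"]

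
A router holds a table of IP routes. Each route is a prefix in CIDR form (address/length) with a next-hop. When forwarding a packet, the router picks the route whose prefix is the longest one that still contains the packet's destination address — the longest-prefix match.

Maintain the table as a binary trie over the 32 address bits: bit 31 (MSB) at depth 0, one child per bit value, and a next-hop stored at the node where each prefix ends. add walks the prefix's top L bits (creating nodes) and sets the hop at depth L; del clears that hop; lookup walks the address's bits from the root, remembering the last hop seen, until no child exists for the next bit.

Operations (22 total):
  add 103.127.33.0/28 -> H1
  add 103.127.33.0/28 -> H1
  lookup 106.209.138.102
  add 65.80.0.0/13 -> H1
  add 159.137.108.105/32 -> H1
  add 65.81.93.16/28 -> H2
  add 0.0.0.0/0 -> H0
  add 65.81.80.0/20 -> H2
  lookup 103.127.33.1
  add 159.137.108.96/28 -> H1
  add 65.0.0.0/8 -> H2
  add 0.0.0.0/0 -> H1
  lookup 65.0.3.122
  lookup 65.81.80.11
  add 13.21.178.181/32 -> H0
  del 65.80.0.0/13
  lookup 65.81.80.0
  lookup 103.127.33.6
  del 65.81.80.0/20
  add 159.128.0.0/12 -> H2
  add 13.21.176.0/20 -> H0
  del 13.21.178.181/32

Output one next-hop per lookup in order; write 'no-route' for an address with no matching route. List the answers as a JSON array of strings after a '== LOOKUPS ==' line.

Apply in order:
  + 103.127.33.0/28 (H1) depth=28
  + 103.127.33.0/28 (H1) depth=28
  Q 106.209.138.102: descend 0110 ; hops seen [∅] ; pick no-route
  + 65.80.0.0/13 (H1) depth=13
  + 159.137.108.105/32 (H1) depth=32
  + 65.81.93.16/28 (H2) depth=28
  + 0.0.0.0/0 (H0) depth=0
  + 65.81.80.0/20 (H2) depth=20
  Q 103.127.33.1: descend 0110011101111111001000010000 ; hops seen [H0,H1] ; pick H1
  + 159.137.108.96/28 (H1) depth=28
  + 65.0.0.0/8 (H2) depth=8
  + 0.0.0.0/0 (H1) depth=0
  Q 65.0.3.122: descend 010000010 ; hops seen [H1,H2] ; pick H2
  Q 65.81.80.11: descend 01000001010100010101 ; hops seen [H1,H2,H1,H2] ; pick H2
  + 13.21.178.181/32 (H0) depth=32
  - 65.80.0.0/13 clear@13
  Q 65.81.80.0: descend 01000001010100010101 ; hops seen [H1,H2,H2] ; pick H2
  Q 103.127.33.6: descend 0110011101111111001000010000 ; hops seen [H1,H1] ; pick H1
  - 65.81.80.0/20 clear@20
  + 159.128.0.0/12 (H2) depth=12
  + 13.21.176.0/20 (H0) depth=20
  - 13.21.178.181/32 clear@32

== LOOKUPS ==
["no-route","H1","H2","H2","H2","H1"]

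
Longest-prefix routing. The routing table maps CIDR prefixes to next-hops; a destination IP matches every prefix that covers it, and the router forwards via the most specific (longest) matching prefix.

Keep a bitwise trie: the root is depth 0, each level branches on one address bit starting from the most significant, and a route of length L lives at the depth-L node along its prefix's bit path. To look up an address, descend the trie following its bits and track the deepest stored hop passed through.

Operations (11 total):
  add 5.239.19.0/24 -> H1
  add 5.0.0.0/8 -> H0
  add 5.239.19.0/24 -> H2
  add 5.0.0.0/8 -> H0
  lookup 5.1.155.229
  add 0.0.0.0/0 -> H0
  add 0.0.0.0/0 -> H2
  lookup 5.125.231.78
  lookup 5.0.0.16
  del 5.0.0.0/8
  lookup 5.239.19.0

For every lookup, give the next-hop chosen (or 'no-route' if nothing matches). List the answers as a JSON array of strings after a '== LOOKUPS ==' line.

Trace:
  + 5.239.19.0/24 (H1) depth=24
  + 5.0.0.0/8 (H0) depth=8
  + 5.239.19.0/24 (H2) depth=24
  + 5.0.0.0/8 (H0) depth=8
  Q 5.1.155.229: descend 00000101 ; hops seen [H0] ; pick H0
  + 0.0.0.0/0 (H0) depth=0
  + 0.0.0.0/0 (H2) depth=0
  Q 5.125.231.78: descend 00000101 ; hops seen [H2,H0] ; pick H0
  Q 5.0.0.16: descend 00000101 ; hops seen [H2,H0] ; pick H0
  - 5.0.0.0/8 clear@8
  Q 5.239.19.0: descend 000001011110111100010011 ; hops seen [H2,H2] ; pick H2

== LOOKUPS ==
["H0","H0","H0","H2"]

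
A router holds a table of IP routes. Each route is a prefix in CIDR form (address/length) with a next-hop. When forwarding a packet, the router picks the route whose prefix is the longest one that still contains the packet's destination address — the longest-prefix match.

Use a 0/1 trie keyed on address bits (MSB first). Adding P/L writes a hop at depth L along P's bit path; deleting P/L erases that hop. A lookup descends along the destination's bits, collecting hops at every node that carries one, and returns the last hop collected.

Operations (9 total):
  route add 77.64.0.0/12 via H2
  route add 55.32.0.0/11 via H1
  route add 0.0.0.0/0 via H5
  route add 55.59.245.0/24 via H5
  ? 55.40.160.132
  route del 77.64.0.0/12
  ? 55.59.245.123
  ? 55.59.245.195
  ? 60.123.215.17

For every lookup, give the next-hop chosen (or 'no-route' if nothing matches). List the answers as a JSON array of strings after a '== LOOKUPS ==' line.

Trace:
  + 77.64.0.0/12 (H2) depth=12
  + 55.32.0.0/11 (H1) depth=11
  + 0.0.0.0/0 (H5) depth=0
  + 55.59.245.0/24 (H5) depth=24
  ? 55.40.160.132  path d0:H5→d1:-→d2:-→d3:-→d4:-→d5:-→d6:-→d7:-→d8:-→d9:-→d10:-→d11:H1  best=H1
  del 77.64.0.0/12 (clear depth 12)
  ? 55.59.245.123  path d0:H5→d1:-→d2:-→d3:-→d4:-→d5:-→d6:-→d7:-→d8:-→d9:-→d10:-→d11:H1→d12:-→d13:-→d14:-→d15:-→d16:-→d17:-→d18:-→d19:-→d20:-→d21:-→d22:-→d23:-→d24:H5  best=H5
  ? 55.59.245.195  path d0:H5→d1:-→d2:-→d3:-→d4:-→d5:-→d6:-→d7:-→d8:-→d9:-→d10:-→d11:H1→d12:-→d13:-→d14:-→d15:-→d16:-→d17:-→d18:-→d19:-→d20:-→d21:-→d22:-→d23:-→d24:H5  best=H5
  ? 60.123.215.17  path d0:H5→d1:-→d2:-→d3:-→d4:-  best=H5

== LOOKUPS ==
["H1","H5","H5","H5"]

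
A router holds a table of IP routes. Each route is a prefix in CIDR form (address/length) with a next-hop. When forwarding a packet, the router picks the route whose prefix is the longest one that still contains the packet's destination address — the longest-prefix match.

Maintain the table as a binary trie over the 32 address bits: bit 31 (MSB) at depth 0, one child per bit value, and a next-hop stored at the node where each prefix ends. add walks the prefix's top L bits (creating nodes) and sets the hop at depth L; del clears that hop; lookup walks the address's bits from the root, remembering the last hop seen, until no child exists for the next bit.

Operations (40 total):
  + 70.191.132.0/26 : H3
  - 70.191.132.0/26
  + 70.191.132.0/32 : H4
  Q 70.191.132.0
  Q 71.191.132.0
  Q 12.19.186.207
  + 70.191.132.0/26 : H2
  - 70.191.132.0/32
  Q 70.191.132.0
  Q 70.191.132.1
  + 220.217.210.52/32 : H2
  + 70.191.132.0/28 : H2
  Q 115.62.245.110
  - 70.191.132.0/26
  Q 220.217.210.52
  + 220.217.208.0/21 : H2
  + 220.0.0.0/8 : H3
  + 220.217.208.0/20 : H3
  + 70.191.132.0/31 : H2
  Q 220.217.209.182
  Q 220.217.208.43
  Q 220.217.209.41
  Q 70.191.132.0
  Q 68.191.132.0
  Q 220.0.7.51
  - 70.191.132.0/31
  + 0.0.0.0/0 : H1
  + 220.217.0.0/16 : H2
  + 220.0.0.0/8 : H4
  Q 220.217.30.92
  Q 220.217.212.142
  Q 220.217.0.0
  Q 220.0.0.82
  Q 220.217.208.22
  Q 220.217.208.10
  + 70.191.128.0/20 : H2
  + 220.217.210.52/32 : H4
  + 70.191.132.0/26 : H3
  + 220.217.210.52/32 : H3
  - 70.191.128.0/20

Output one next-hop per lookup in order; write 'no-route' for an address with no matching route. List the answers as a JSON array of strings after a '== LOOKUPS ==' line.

Trace:
  + 70.191.132.0/26 (H3) depth=26
  - 70.191.132.0/26 clear@26
  + 70.191.132.0/32 (H4) depth=32
  ? 70.191.132.0  path d0:-→d1:-→d2:-→d3:-→d4:-→d5:-→d6:-→d7:-→d8:-→d9:-→d10:-→d11:-→d12:-→d13:-→d14:-→d15:-→d16:-→d17:-→d18:-→d19:-→d20:-→d21:-→d22:-→d23:-→d24:-→d25:-→d26:-→d27:-→d28:-→d29:-→d30:-→d31:-→d32:H4  best=H4
  ? 71.191.132.0  path d0:-→d1:-→d2:-→d3:-→d4:-→d5:-→d6:-→d7:-  best=no-route
  ? 12.19.186.207  path d0:-→d1:-  best=no-route
  + 70.191.132.0/26 (H2) depth=26
  - 70.191.132.0/32 clear@32
  ? 70.191.132.0  path d0:-→d1:-→d2:-→d3:-→d4:-→d5:-→d6:-→d7:-→d8:-→d9:-→d10:-→d11:-→d12:-→d13:-→d14:-→d15:-→d16:-→d17:-→d18:-→d19:-→d20:-→d21:-→d22:-→d23:-→d24:-→d25:-→d26:H2→d27:-→d28:-→d29:-→d30:-→d31:-→d32:-  best=H2
  ? 70.191.132.1  path d0:-→d1:-→d2:-→d3:-→d4:-→d5:-→d6:-→d7:-→d8:-→d9:-→d10:-→d11:-→d12:-→d13:-→d14:-→d15:-→d16:-→d17:-→d18:-→d19:-→d20:-→d21:-→d22:-→d23:-→d24:-→d25:-→d26:H2→d27:-→d28:-→d29:-→d30:-→d31:-  best=H2
  + 220.217.210.52/32 (H2) depth=32
  + 70.191.132.0/28 (H2) depth=28
  ? 115.62.245.110  path d0:-→d1:-→d2:-  best=no-route
  - 70.191.132.0/26 clear@26
  ? 220.217.210.52  path d0:-→d1:-→d2:-→d3:-→d4:-→d5:-→d6:-→d7:-→d8:-→d9:-→d10:-→d11:-→d12:-→d13:-→d14:-→d15:-→d16:-→d17:-→d18:-→d19:-→d20:-→d21:-→d22:-→d23:-→d24:-→d25:-→d26:-→d27:-→d28:-→d29:-→d30:-→d31:-→d32:H2  best=H2
  + 220.217.208.0/21 (H2) depth=21
  + 220.0.0.0/8 (H3) depth=8
  + 220.217.208.0/20 (H3) depth=20
  + 70.191.132.0/31 (H2) depth=31
  ? 220.217.209.182  path d0:-→d1:-→d2:-→d3:-→d4:-→d5:-→d6:-→d7:-→d8:H3→d9:-→d10:-→d11:-→d12:-→d13:-→d14:-→d15:-→d16:-→d17:-→d18:-→d19:-→d20:H3→d21:H2→d22:-  best=H2
  ? 220.217.208.43  path d0:-→d1:-→d2:-→d3:-→d4:-→d5:-→d6:-→d7:-→d8:H3→d9:-→d10:-→d11:-→d12:-→d13:-→d14:-→d15:-→d16:-→d17:-→d18:-→d19:-→d20:H3→d21:H2→d22:-  best=H2
  ? 220.217.209.41  path d0:-→d1:-→d2:-→d3:-→d4:-→d5:-→d6:-→d7:-→d8:H3→d9:-→d10:-→d11:-→d12:-→d13:-→d14:-→d15:-→d16:-→d17:-→d18:-→d19:-→d20:H3→d21:H2→d22:-  best=H2
  ? 70.191.132.0  path d0:-→d1:-→d2:-→d3:-→d4:-→d5:-→d6:-→d7:-→d8:-→d9:-→d10:-→d11:-→d12:-→d13:-→d14:-→d15:-→d16:-→d17:-→d18:-→d19:-→d20:-→d21:-→d22:-→d23:-→d24:-→d25:-→d26:-→d27:-→d28:H2→d29:-→d30:-→d31:H2→d32:-  best=H2
  ? 68.191.132.0  path d0:-→d1:-→d2:-→d3:-→d4:-→d5:-→d6:-  best=no-route
  ? 220.0.7.51  path d0:-→d1:-→d2:-→d3:-→d4:-→d5:-→d6:-→d7:-→d8:H3  best=H3
  - 70.191.132.0/31 clear@31
  + 0.0.0.0/0 (H1) depth=0
  + 220.217.0.0/16 (H2) depth=16
  + 220.0.0.0/8 (H4) depth=8
  ? 220.217.30.92  path d0:H1→d1:-→d2:-→d3:-→d4:-→d5:-→d6:-→d7:-→d8:H4→d9:-→d10:-→d11:-→d12:-→d13:-→d14:-→d15:-→d16:H2  best=H2
  ? 220.217.212.142  path d0:H1→d1:-→d2:-→d3:-→d4:-→d5:-→d6:-→d7:-→d8:H4→d9:-→d10:-→d11:-→d12:-→d13:-→d14:-→d15:-→d16:H2→d17:-→d18:-→d19:-→d20:H3→d21:H2  best=H2
  ? 220.217.0.0  path d0:H1→d1:-→d2:-→d3:-→d4:-→d5:-→d6:-→d7:-→d8:H4→d9:-→d10:-→d11:-→d12:-→d13:-→d14:-→d15:-→d16:H2  best=H2
  ? 220.0.0.82  path d0:H1→d1:-→d2:-→d3:-→d4:-→d5:-→d6:-→d7:-→d8:H4  best=H4
  ? 220.217.208.22  path d0:H1→d1:-→d2:-→d3:-→d4:-→d5:-→d6:-→d7:-→d8:H4→d9:-→d10:-→d11:-→d12:-→d13:-→d14:-→d15:-→d16:H2→d17:-→d18:-→d19:-→d20:H3→d21:H2→d22:-  best=H2
  ? 220.217.208.10  path d0:H1→d1:-→d2:-→d3:-→d4:-→d5:-→d6:-→d7:-→d8:H4→d9:-→d10:-→d11:-→d12:-→d13:-→d14:-→d15:-→d16:H2→d17:-→d18:-→d19:-→d20:H3→d21:H2→d22:-  best=H2
  + 70.191.128.0/20 (H2) depth=20
  + 220.217.210.52/32 (H4) depth=32
  + 70.191.132.0/26 (H3) depth=26
  + 220.217.210.52/32 (H3) depth=32
  - 70.191.128.0/20 clear@20

== LOOKUPS ==
["H4","no-route","no-route","H2","H2","no-route","H2","H2","H2","H2","H2","no-route","H3","H2","H2","H2","H4","H2","H2"]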